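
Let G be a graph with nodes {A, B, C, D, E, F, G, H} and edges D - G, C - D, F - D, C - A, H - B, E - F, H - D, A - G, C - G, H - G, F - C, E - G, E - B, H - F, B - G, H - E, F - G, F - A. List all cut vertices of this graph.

none

Removing D, for instance, still leaves 1 component. No single vertex removal increases the component count — the graph has no articulation points.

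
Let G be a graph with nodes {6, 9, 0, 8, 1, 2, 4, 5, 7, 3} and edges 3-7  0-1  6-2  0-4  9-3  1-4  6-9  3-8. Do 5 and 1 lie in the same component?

No

The component containing 5 is {5}, and 1 is not in it.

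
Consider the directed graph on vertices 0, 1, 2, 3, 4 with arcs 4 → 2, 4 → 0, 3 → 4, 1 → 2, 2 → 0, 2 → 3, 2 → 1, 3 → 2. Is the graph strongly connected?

No

There is no directed path from 0 to 3, so the graph is not strongly connected.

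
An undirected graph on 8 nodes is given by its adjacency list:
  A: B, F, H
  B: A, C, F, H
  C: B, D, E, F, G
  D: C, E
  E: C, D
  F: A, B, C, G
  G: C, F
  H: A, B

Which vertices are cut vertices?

C

Removing C increases the component count from 1 to 2, so C is a cut vertex.
By contrast removing H leaves 1 component; it is not a cut vertex. No other vertex is a cut vertex either.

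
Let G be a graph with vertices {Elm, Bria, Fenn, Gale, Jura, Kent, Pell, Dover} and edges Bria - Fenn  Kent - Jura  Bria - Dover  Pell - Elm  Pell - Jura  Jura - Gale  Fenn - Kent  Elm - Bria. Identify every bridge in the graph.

Bria-Dover, Gale-Jura

The edges on the cycle Pell-Elm-Bria-Fenn-Kent-Jura-Pell are not bridges since each lies on that cycle.
But removing Jura - Gale disconnects Jura from Gale; removing Bria - Dover disconnects Bria from Dover — these are bridges.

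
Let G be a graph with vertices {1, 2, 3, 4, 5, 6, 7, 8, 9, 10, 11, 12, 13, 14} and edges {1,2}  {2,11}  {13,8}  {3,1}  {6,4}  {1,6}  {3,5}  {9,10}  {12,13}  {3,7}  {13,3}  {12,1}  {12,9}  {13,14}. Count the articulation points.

7

Removing 1 increases the component count from 1 to 3, so 1 is a cut vertex.
Removing 2 increases the component count from 1 to 2, so 2 is a cut vertex.
Removing 3 increases the component count from 1 to 3, so 3 is a cut vertex.
Likewise 6, 9, 12, 13 are cut vertices.
By contrast removing 5 leaves 1 component; it is not a cut vertex. No other vertex is a cut vertex either.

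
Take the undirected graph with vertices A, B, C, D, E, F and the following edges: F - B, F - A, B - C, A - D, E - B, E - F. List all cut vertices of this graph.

A, B, F

Removing A increases the component count from 1 to 2, so A is a cut vertex.
Removing B increases the component count from 1 to 2, so B is a cut vertex.
Removing F increases the component count from 1 to 2, so F is a cut vertex.
By contrast removing C leaves 1 component; it is not a cut vertex. No other vertex is a cut vertex either.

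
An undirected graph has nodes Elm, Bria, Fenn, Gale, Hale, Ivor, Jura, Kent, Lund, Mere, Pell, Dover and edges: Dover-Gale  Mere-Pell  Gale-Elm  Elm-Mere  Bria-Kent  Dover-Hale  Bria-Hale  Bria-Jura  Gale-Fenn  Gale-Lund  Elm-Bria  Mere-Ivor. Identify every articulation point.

Elm, Bria, Gale, Mere

Removing Elm increases the component count from 1 to 2, so Elm is a cut vertex.
Removing Bria increases the component count from 1 to 3, so Bria is a cut vertex.
Removing Gale increases the component count from 1 to 3, so Gale is a cut vertex.
Likewise Mere is a cut vertex.
By contrast removing Hale leaves 1 component; it is not a cut vertex. No other vertex is a cut vertex either.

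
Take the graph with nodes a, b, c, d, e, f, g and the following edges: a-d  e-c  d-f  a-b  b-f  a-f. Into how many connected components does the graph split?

3

g is isolated — a component by itself.
Starting from c we can reach c, e. That is one component of size 2.
Starting from a we can reach a, b, d, f. That is one component of size 4.
Total: 3 components.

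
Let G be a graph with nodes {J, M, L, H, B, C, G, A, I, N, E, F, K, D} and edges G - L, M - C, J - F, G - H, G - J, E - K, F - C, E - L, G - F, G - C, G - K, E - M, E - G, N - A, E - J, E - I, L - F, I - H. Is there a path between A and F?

The component containing A is {A, N}, and F is not in it.

No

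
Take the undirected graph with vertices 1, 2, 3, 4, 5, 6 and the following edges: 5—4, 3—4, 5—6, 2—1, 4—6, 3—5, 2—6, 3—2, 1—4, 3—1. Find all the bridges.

none

The edges on the cycle 3-2-6-4-3 are not bridges since each lies on that cycle.
Every edge lies on some cycle, so there are no bridges.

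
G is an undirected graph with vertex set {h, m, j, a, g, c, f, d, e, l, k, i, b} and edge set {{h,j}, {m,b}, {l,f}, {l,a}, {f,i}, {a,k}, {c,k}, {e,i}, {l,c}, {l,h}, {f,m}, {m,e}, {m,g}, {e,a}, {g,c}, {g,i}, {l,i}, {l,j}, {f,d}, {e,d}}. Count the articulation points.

Removing l increases the component count from 1 to 2, so l is a cut vertex.
Removing m increases the component count from 1 to 2, so m is a cut vertex.
By contrast removing j leaves 1 component; it is not a cut vertex. No other vertex is a cut vertex either.

2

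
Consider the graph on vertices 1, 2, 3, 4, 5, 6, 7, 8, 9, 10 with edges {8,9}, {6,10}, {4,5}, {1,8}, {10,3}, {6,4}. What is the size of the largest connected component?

7 is isolated — a component by itself.
2 is isolated — a component by itself.
Starting from 1 we can reach 1, 8, 9. That is one component of size 3.
Starting from 3 we can reach 3, 4, 5, 6, 10. That is one component of size 5.
The largest has 5 vertices.

5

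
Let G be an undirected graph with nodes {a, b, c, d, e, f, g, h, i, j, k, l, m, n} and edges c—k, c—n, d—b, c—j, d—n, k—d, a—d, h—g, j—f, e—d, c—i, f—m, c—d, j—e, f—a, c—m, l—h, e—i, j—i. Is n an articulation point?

Deleting n leaves 2 components (was 2), so n is not a cut vertex.

No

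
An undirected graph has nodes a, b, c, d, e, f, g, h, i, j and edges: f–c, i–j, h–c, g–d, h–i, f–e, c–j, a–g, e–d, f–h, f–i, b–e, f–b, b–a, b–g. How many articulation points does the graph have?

Removing f increases the component count from 1 to 2, so f is a cut vertex.
By contrast removing b leaves 1 component; it is not a cut vertex. No other vertex is a cut vertex either.

1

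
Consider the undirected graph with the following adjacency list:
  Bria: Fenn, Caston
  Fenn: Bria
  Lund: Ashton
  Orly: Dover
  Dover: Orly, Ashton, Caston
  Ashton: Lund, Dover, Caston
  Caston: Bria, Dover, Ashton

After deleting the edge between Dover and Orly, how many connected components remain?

Before removal there is 1 component.
Dover-Orly is a bridge — removing it separates Dover's side from Orly's side.
After removal: 2 components.

2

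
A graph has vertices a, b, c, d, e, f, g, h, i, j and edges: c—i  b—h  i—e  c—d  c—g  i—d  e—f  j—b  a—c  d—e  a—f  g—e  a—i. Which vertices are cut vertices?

b

Removing b increases the component count from 2 to 3, so b is a cut vertex.
By contrast removing g leaves 2 components; it is not a cut vertex. No other vertex is a cut vertex either.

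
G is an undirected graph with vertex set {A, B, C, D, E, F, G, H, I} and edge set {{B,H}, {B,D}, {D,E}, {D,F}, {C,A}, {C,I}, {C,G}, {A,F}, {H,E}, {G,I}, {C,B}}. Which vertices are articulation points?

Removing C increases the component count from 1 to 2, so C is a cut vertex.
By contrast removing H leaves 1 component; it is not a cut vertex. No other vertex is a cut vertex either.

C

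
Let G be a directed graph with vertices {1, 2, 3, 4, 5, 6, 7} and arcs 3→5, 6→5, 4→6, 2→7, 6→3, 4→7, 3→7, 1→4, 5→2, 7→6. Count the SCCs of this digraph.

3

{2, 3, 5, 6, 7} are all mutually reachable — one SCC of size 5.
{1} is an SCC by itself.
{4} is an SCC by itself.
That gives 3 strongly connected components.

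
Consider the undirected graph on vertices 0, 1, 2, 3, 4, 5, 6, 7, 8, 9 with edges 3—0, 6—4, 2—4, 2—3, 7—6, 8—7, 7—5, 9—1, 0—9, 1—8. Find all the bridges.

5-7

The edges on the cycle 2-3-0-9-1-8-7-6-4-2 are not bridges since each lies on that cycle.
But removing 5—7 disconnects 5 from 7 — this is a bridge.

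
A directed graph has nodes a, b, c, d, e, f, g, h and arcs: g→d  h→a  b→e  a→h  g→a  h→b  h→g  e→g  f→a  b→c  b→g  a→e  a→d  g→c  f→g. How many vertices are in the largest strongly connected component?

5

{a, b, e, g, h} are all mutually reachable — one SCC of size 5.
{d} is an SCC by itself.
{f} is an SCC by itself.
{c} is an SCC by itself.
The largest has 5 vertices.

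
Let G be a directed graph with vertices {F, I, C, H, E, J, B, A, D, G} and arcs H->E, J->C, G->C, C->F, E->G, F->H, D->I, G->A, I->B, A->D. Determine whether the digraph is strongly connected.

No

There is no directed path from H to J, so the graph is not strongly connected.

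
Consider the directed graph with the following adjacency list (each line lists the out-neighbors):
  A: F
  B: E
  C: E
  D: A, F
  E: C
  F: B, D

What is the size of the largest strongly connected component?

{A, D, F} are all mutually reachable — one SCC of size 3.
{C, E} are all mutually reachable — one SCC of size 2.
{B} is an SCC by itself.
The largest has 3 vertices.

3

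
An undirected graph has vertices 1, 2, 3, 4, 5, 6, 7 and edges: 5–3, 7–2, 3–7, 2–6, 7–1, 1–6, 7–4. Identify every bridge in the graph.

3-5, 3-7, 4-7

The edges on the cycle 7-2-6-1-7 are not bridges since each lies on that cycle.
But removing 3–5 disconnects 3 from 5; removing 7–3 disconnects 7 from 3; removing 7–4 disconnects 7 from 4 — these are bridges.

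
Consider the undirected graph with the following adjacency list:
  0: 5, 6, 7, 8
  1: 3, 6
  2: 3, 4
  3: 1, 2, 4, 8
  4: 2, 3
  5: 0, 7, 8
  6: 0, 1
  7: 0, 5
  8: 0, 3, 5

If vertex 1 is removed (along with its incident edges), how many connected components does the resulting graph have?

1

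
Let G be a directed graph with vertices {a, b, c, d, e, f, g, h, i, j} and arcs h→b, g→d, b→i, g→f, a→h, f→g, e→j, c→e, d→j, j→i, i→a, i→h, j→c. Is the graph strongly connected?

No

There is no directed path from d to g, so the graph is not strongly connected.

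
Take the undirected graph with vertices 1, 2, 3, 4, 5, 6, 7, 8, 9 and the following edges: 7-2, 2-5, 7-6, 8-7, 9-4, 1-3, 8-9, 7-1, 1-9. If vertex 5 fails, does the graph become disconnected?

Deleting 5 leaves 1 component (was 1), so 5 is not a cut vertex.

No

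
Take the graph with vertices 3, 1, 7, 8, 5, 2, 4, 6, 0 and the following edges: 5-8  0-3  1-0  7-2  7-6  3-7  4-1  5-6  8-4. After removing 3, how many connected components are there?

1

With 3 gone, the remaining components are: {0, 1, 2, 4, 5, 6, 7, 8}.
That is 1 component.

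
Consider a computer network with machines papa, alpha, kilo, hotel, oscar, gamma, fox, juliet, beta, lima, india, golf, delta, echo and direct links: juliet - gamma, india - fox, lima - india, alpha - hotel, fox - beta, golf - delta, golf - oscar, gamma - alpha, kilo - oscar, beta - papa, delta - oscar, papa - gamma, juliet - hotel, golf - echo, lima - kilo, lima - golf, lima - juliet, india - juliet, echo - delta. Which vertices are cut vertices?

lima

Removing lima increases the component count from 1 to 2, so lima is a cut vertex.
By contrast removing golf leaves 1 component; it is not a cut vertex. No other vertex is a cut vertex either.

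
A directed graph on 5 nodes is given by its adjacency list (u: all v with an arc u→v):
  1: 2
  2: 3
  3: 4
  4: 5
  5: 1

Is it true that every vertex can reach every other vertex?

From 3 we can reach every vertex (1, 2, 3, 4, 5), and every vertex can reach 3 (1, 2, 3, 4, 5). So the whole graph is one strongly connected component.

Yes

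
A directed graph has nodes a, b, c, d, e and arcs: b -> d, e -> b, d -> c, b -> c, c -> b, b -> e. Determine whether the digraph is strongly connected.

No

There is no directed path from e to a, so the graph is not strongly connected.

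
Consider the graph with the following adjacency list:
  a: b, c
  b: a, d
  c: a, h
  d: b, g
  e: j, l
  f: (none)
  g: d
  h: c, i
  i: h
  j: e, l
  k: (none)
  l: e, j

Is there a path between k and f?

No

The component containing k is {k}, and f is not in it.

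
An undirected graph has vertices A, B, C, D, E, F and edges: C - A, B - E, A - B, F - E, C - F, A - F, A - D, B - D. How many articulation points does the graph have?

0

Removing B, for instance, still leaves 1 component. No single vertex removal increases the component count — the graph has no articulation points.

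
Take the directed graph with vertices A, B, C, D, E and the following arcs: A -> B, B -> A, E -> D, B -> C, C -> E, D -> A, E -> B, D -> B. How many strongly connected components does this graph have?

1

{A, B, C, D, E} are all mutually reachable — one SCC of size 5.
That gives 1 strongly connected component.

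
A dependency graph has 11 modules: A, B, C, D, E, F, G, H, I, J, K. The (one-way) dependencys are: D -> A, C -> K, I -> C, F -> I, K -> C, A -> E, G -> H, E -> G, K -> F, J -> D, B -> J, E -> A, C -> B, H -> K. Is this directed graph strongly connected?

Yes

From K we can reach every vertex (A, B, C, D, E, F, G, H, I, J, K), and every vertex can reach K (A, B, C, D, E, F, G, H, I, J, K). So the whole graph is one strongly connected component.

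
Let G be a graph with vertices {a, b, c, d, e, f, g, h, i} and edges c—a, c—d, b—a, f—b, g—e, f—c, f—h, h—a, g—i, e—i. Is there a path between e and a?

No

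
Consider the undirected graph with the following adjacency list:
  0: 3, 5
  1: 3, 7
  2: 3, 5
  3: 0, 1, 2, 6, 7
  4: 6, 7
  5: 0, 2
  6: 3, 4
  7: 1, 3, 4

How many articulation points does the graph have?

1

Removing 3 increases the component count from 1 to 2, so 3 is a cut vertex.
By contrast removing 5 leaves 1 component; it is not a cut vertex. No other vertex is a cut vertex either.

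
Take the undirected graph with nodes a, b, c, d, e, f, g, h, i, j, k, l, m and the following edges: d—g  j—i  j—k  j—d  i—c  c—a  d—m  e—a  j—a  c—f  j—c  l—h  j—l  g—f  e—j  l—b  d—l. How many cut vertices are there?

Removing d increases the component count from 1 to 2, so d is a cut vertex.
Removing j increases the component count from 1 to 2, so j is a cut vertex.
Removing l increases the component count from 1 to 3, so l is a cut vertex.
By contrast removing h leaves 1 component; it is not a cut vertex. No other vertex is a cut vertex either.

3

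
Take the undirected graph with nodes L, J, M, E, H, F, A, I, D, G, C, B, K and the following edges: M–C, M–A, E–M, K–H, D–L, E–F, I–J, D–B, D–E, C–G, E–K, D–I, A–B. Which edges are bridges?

C-G, C-M, D-I, D-L, E-F, E-K, H-K, I-J

The edges on the cycle D-E-M-A-B-D are not bridges since each lies on that cycle.
But removing E–F disconnects E from F; removing M–C disconnects M from C; removing I–J disconnects I from J; removing K–H disconnects K from H — these are bridges.
In total 8 edges are bridges.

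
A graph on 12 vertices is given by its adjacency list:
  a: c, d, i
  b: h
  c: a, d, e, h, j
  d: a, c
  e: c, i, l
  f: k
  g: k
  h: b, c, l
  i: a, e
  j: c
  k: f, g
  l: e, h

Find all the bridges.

The edges on the cycle c-h-l-e-c are not bridges since each lies on that cycle.
But removing j-c disconnects j from c; removing k-f disconnects k from f; removing b-h disconnects b from h; removing g-k disconnects g from k — these are bridges.

b-h, c-j, f-k, g-k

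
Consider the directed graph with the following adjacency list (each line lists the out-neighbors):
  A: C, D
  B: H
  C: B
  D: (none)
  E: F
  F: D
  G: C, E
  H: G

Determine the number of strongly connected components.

5

{B, C, G, H} are all mutually reachable — one SCC of size 4.
{A} is an SCC by itself.
{E} is an SCC by itself.
{F} is an SCC by itself.
{D} is an SCC by itself.
That gives 5 strongly connected components.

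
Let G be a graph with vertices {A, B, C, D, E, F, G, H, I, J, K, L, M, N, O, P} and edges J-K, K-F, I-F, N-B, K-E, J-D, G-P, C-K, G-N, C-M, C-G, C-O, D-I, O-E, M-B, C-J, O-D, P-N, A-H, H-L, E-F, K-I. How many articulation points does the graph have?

2

Removing C increases the component count from 2 to 3, so C is a cut vertex.
Removing H increases the component count from 2 to 3, so H is a cut vertex.
By contrast removing M leaves 2 components; it is not a cut vertex. No other vertex is a cut vertex either.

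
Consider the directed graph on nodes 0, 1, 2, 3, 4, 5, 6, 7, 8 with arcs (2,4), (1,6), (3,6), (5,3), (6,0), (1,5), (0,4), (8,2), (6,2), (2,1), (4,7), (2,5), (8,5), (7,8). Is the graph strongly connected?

From 2 we can reach every vertex (0, 1, 2, 3, 4, 5, 6, 7, 8), and every vertex can reach 2 (0, 1, 2, 3, 4, 5, 6, 7, 8). So the whole graph is one strongly connected component.

Yes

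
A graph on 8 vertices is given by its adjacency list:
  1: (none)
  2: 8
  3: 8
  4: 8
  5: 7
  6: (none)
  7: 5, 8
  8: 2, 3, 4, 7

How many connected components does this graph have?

6 is isolated — a component by itself.
1 is isolated — a component by itself.
Starting from 2 we can reach 2, 3, 4, 5, 7, 8. That is one component of size 6.
Total: 3 components.

3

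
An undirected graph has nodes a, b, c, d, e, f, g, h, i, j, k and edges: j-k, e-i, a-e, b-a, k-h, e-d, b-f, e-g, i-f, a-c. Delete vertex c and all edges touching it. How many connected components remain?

2

With c gone, the remaining components are: {h, j, k}; {a, b, d, e, f, g, i}.
That is 2 components.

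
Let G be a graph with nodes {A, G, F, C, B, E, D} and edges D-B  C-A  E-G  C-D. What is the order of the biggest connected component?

4

F is isolated — a component by itself.
Starting from E we can reach E, G. That is one component of size 2.
Starting from A we can reach A, B, C, D. That is one component of size 4.
The largest has 4 vertices.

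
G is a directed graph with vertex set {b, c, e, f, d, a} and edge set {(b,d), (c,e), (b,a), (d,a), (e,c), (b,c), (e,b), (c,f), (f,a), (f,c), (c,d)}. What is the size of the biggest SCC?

{b, c, e, f} are all mutually reachable — one SCC of size 4.
{a} is an SCC by itself.
{d} is an SCC by itself.
The largest has 4 vertices.

4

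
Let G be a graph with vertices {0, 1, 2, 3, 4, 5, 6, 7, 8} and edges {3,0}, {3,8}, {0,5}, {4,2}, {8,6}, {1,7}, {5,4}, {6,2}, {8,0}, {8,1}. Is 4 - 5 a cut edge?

After removing 4 - 5, the path 4-2-6-8-0-5 still connects them, so the edge is not a bridge.

No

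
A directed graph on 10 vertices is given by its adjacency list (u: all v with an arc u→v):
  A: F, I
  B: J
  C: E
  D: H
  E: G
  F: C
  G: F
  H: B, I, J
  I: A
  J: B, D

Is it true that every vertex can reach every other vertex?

No

There is no directed path from I to B, so the graph is not strongly connected.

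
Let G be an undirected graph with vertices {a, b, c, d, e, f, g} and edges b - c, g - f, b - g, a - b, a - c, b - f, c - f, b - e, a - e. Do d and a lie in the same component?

No

The component containing d is {d}, and a is not in it.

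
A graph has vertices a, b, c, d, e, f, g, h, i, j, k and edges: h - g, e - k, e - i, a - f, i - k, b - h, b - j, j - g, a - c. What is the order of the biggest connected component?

4

d is isolated — a component by itself.
Starting from e we can reach e, i, k. That is one component of size 3.
Starting from a we can reach a, c, f. That is one component of size 3.
Starting from b we can reach b, g, h, j. That is one component of size 4.
The largest has 4 vertices.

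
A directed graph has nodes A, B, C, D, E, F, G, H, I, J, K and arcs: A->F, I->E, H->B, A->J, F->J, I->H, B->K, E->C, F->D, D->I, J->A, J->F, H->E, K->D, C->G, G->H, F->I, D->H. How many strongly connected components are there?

{B, C, D, E, G, H, I, K} are all mutually reachable — one SCC of size 8.
{A, F, J} are all mutually reachable — one SCC of size 3.
That gives 2 strongly connected components.

2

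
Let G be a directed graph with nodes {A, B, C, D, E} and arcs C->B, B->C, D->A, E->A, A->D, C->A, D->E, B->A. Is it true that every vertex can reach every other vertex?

No

There is no directed path from D to C, so the graph is not strongly connected.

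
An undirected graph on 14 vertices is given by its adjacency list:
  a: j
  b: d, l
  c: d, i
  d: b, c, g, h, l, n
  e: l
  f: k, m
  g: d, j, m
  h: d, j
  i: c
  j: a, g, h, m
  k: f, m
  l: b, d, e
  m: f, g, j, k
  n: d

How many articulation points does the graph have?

5

Removing c increases the component count from 1 to 2, so c is a cut vertex.
Removing d increases the component count from 1 to 4, so d is a cut vertex.
Removing j increases the component count from 1 to 2, so j is a cut vertex.
Likewise l, m are cut vertices.
By contrast removing n leaves 1 component; it is not a cut vertex. No other vertex is a cut vertex either.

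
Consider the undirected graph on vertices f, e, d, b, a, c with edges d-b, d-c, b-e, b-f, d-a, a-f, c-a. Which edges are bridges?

b-e

The edges on the cycle d-b-f-a-d are not bridges since each lies on that cycle.
But removing b-e disconnects b from e — this is a bridge.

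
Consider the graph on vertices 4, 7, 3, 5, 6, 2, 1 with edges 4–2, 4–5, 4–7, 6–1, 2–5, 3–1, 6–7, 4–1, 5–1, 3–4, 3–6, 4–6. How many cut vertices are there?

Removing 1, for instance, still leaves 1 component. No single vertex removal increases the component count — the graph has no articulation points.

0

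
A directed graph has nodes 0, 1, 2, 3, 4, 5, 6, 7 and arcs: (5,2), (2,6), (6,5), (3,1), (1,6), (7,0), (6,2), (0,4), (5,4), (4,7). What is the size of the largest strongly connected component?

{0, 4, 7} are all mutually reachable — one SCC of size 3.
{2, 5, 6} are all mutually reachable — one SCC of size 3.
{1} is an SCC by itself.
{3} is an SCC by itself.
The largest has 3 vertices.

3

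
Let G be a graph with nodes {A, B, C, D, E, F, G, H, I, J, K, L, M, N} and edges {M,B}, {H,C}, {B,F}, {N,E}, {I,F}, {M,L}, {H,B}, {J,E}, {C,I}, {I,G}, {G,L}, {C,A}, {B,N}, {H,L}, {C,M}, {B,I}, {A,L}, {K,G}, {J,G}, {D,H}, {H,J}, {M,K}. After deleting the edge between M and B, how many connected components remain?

M and B are still connected via M-C-H-B, so the component count stays at 1.

1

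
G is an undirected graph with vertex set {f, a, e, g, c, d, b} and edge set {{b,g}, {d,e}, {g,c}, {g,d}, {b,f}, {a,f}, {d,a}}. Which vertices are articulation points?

Removing d increases the component count from 1 to 2, so d is a cut vertex.
Removing g increases the component count from 1 to 2, so g is a cut vertex.
By contrast removing e leaves 1 component; it is not a cut vertex. No other vertex is a cut vertex either.

d, g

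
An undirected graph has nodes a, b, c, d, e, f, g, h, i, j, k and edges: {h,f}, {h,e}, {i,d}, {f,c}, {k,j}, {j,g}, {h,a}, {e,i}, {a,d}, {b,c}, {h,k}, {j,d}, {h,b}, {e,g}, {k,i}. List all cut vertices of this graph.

h

Removing h increases the component count from 1 to 2, so h is a cut vertex.
By contrast removing b leaves 1 component; it is not a cut vertex. No other vertex is a cut vertex either.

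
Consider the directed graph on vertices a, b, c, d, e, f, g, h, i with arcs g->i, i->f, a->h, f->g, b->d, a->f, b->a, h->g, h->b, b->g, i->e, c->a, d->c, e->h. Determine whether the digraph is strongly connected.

From b we can reach every vertex (a, b, c, d, e, f, g, h, i), and every vertex can reach b (a, b, c, d, e, f, g, h, i). So the whole graph is one strongly connected component.

Yes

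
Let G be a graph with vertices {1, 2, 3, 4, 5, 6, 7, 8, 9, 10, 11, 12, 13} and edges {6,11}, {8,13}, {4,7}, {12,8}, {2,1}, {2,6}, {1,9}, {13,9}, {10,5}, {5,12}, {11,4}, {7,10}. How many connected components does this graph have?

3 is isolated — a component by itself.
Starting from 1 we can reach 1, 2, 4, 5, 6, 7, 8, 9, 10, 11, 12, 13. That is one component of size 12.
Total: 2 components.

2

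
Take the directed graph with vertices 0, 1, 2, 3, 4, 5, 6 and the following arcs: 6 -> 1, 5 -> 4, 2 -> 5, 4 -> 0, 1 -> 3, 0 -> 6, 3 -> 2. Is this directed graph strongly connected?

Yes

From 2 we can reach every vertex (0, 1, 2, 3, 4, 5, 6), and every vertex can reach 2 (0, 1, 2, 3, 4, 5, 6). So the whole graph is one strongly connected component.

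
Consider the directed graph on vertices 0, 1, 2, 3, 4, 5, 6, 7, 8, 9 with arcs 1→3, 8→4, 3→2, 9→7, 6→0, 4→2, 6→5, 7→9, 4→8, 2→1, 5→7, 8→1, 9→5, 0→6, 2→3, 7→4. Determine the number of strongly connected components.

4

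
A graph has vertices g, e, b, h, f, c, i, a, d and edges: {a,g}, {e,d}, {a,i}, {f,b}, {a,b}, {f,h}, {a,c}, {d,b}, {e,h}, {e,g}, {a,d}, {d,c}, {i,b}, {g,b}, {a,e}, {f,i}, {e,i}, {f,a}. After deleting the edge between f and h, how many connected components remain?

1

f and h are still connected via f-a-e-h, so the component count stays at 1.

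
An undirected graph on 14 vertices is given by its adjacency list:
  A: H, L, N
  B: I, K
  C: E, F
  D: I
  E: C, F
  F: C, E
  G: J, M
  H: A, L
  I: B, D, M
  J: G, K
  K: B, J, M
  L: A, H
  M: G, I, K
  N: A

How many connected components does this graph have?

Starting from C we can reach C, E, F. That is one component of size 3.
Starting from A we can reach A, H, L, N. That is one component of size 4.
Starting from B we can reach B, D, G, I, J, K, M. That is one component of size 7.
Total: 3 components.

3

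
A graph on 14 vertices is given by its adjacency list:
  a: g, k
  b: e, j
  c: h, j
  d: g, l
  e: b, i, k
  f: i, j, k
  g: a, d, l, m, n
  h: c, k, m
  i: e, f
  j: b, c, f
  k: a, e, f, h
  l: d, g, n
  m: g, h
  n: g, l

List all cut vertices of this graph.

g

Removing g increases the component count from 1 to 2, so g is a cut vertex.
By contrast removing e leaves 1 component; it is not a cut vertex. No other vertex is a cut vertex either.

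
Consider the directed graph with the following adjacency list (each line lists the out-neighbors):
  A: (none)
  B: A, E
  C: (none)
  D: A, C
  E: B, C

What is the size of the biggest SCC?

{B, E} are all mutually reachable — one SCC of size 2.
{A} is an SCC by itself.
{D} is an SCC by itself.
{C} is an SCC by itself.
The largest has 2 vertices.

2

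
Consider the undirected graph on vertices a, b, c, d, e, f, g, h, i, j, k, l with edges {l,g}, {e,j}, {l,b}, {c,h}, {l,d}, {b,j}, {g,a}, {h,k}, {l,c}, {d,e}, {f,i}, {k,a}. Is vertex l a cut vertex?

Yes

Deleting l raises the number of components from 2 to 3, so l is a cut vertex.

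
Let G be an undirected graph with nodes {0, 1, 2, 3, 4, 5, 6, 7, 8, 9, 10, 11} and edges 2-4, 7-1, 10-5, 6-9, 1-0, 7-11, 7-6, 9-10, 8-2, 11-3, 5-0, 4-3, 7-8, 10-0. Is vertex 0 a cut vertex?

No

Deleting 0 leaves 1 component (was 1) (its neighbors 1, 5, 10 remain connected to each other), so 0 is not a cut vertex.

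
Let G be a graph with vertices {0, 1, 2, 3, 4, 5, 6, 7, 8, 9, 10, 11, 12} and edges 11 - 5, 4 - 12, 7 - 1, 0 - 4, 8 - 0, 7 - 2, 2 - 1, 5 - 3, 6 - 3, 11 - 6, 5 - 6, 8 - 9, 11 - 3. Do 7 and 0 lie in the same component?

No

The component containing 7 is {1, 2, 7}, and 0 is not in it.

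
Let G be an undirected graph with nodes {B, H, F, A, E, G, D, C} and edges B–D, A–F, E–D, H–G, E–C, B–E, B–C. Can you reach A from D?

No

The component containing D is {B, C, D, E}, and A is not in it.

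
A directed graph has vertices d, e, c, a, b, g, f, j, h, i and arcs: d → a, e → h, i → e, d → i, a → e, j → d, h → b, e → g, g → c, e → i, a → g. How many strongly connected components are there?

9

{e, i} are all mutually reachable — one SCC of size 2.
{g} is an SCC by itself.
{h} is an SCC by itself.
{a} is an SCC by itself.
{j} is an SCC by itself.
(and 4 more singleton SCCs)
That gives 9 strongly connected components.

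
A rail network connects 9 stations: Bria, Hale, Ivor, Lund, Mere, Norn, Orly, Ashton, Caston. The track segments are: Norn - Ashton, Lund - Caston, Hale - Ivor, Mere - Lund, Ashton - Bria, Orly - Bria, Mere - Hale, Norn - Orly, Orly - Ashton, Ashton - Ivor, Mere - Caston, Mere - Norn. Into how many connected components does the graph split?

Starting from Bria we can reach Bria, Hale, Ivor, Lund, Mere, Norn, Orly, Ashton, Caston. That is one component of size 9.
Total: 1 component.

1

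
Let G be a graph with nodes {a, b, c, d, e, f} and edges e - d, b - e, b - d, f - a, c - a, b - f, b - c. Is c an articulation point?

Deleting c leaves 1 component (was 1) (its neighbors a, b remain connected to each other), so c is not a cut vertex.

No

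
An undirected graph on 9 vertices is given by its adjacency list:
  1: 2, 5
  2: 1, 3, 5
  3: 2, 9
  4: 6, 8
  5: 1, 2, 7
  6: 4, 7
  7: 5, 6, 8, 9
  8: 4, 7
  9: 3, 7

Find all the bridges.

The edges on the cycle 5-1-2-5 are not bridges since each lies on that cycle.
Every edge lies on some cycle, so there are no bridges.

none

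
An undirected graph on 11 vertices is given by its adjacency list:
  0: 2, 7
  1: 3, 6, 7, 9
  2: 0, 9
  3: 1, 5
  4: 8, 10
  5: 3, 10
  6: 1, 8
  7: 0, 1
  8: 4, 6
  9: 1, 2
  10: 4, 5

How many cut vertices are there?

1

Removing 1 increases the component count from 1 to 2, so 1 is a cut vertex.
By contrast removing 0 leaves 1 component; it is not a cut vertex. No other vertex is a cut vertex either.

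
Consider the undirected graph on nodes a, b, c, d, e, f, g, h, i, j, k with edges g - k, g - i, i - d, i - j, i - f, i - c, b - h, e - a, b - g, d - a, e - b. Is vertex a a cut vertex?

No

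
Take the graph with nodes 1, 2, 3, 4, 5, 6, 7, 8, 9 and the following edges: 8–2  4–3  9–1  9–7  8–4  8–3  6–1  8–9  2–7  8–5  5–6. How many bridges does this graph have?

0

The edges on the cycle 8-4-3-8 are not bridges since each lies on that cycle.
Every edge lies on some cycle, so there are no bridges.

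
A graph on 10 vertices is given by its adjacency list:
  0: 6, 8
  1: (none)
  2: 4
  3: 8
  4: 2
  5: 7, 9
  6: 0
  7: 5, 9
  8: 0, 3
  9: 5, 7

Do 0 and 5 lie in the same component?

No

The component containing 0 is {0, 3, 6, 8}, and 5 is not in it.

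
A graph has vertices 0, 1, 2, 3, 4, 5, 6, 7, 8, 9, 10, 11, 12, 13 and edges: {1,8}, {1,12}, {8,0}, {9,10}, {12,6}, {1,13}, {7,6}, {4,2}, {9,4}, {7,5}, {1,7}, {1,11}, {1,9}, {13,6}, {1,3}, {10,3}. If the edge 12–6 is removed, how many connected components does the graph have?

12 and 6 are still connected via 12-1-13-6, so the component count stays at 1.

1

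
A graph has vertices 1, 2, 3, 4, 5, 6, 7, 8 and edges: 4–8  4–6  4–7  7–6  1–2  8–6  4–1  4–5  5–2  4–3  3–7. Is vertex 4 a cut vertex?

Yes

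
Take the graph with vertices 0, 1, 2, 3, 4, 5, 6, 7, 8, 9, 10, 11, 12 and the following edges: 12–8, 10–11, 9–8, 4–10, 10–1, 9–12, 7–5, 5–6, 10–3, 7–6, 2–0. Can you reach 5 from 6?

Yes

From 6 we can reach 5, 6, 7, which includes 5.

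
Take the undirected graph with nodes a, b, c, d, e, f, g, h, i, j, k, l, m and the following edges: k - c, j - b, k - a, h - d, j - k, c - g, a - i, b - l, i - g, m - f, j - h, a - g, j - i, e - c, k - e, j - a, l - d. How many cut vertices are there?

Removing j increases the component count from 2 to 3, so j is a cut vertex.
By contrast removing m leaves 2 components; it is not a cut vertex. No other vertex is a cut vertex either.

1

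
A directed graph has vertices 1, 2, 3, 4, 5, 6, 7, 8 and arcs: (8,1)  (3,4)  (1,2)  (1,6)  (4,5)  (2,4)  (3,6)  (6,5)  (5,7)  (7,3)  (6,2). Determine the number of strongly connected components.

3

{2, 3, 4, 5, 6, 7} are all mutually reachable — one SCC of size 6.
{8} is an SCC by itself.
{1} is an SCC by itself.
That gives 3 strongly connected components.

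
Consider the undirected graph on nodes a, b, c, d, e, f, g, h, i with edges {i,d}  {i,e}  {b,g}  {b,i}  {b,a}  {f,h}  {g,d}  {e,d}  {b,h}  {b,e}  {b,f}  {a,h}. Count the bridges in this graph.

The edges on the cycle b-g-d-e-b are not bridges since each lies on that cycle.
Every edge lies on some cycle, so there are no bridges.

0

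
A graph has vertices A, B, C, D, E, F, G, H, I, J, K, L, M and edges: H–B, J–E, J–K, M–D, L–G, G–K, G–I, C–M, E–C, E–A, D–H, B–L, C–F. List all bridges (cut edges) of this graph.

A-E, C-F, G-I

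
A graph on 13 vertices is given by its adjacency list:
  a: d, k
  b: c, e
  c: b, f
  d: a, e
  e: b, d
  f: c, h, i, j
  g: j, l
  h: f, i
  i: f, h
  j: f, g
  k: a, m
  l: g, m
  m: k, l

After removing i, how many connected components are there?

1

With i gone, the remaining components are: {a, b, c, d, e, f, g, h, j, k, l, m}.
That is 1 component.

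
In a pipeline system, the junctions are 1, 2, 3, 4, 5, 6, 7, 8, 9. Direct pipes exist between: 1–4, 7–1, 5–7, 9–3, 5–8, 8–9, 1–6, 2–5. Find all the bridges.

1-4, 1-6, 1-7, 2-5, 3-9, 5-7, 5-8, 8-9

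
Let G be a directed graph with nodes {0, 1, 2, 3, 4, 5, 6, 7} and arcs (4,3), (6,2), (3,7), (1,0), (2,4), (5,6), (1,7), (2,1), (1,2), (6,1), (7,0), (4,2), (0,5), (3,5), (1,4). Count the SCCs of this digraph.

1

{0, 1, 2, 3, 4, 5, 6, 7} are all mutually reachable — one SCC of size 8.
That gives 1 strongly connected component.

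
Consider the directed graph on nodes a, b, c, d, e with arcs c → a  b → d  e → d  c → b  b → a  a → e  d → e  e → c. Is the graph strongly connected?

From e we can reach every vertex (a, b, c, d, e), and every vertex can reach e (a, b, c, d, e). So the whole graph is one strongly connected component.

Yes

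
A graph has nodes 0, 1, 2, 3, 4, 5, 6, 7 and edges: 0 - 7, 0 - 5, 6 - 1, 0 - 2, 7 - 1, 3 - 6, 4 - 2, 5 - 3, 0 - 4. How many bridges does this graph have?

0

The edges on the cycle 0-4-2-0 are not bridges since each lies on that cycle.
Every edge lies on some cycle, so there are no bridges.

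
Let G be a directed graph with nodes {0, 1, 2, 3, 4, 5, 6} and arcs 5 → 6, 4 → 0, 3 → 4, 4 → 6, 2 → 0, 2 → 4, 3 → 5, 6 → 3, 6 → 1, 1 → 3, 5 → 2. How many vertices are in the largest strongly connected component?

6

{1, 2, 3, 4, 5, 6} are all mutually reachable — one SCC of size 6.
{0} is an SCC by itself.
The largest has 6 vertices.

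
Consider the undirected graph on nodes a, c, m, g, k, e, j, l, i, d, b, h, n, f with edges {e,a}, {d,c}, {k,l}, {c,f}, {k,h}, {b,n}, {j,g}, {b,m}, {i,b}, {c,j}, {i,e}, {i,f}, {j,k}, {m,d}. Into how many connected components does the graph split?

Starting from a we can reach a, b, c, d, e, f, g, h, i, j, k, l, m, n. That is one component of size 14.
Total: 1 component.

1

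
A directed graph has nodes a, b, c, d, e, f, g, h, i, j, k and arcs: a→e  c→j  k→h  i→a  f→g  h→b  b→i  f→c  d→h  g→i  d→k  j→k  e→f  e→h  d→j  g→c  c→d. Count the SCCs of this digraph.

1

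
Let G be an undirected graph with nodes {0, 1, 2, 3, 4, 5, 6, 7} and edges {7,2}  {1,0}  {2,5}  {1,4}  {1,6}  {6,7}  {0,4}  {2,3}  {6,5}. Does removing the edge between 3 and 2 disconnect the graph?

Yes

Removing 3–2 leaves no path between 3 and 2: the component count goes from 1 to 2. So it is a bridge.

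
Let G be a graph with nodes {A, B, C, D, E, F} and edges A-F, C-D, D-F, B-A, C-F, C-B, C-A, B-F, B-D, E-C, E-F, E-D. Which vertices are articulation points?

none

Removing E, for instance, still leaves 1 component. No single vertex removal increases the component count — the graph has no articulation points.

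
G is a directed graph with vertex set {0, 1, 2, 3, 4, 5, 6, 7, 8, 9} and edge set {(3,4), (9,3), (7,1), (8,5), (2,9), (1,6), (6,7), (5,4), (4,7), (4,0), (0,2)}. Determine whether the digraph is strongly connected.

No

There is no directed path from 1 to 5, so the graph is not strongly connected.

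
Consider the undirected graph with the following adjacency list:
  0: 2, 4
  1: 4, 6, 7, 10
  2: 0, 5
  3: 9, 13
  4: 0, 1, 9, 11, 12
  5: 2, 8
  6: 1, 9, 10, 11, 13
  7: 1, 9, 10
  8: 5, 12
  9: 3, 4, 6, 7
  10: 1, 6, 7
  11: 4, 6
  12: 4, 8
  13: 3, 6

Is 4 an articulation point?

Yes

Deleting 4 raises the number of components from 1 to 2, so 4 is a cut vertex.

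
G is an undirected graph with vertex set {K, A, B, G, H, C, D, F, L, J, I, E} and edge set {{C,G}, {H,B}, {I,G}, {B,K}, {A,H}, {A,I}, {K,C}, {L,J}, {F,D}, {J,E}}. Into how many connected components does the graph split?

3

Starting from D we can reach D, F. That is one component of size 2.
Starting from E we can reach E, J, L. That is one component of size 3.
Starting from A we can reach A, B, C, G, H, I, K. That is one component of size 7.
Total: 3 components.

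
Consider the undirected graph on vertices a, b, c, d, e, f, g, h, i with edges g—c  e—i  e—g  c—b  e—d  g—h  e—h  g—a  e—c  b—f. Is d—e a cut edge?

Yes

Removing d—e leaves no path between d and e: the component count goes from 1 to 2. So it is a bridge.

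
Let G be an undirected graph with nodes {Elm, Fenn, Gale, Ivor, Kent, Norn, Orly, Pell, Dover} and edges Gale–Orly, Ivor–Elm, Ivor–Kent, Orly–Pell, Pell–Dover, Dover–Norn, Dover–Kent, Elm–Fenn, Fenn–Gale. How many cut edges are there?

1

The edges on the cycle Ivor-Elm-Fenn-Gale-Orly-Pell-Dover-Kent-Ivor are not bridges since each lies on that cycle.
But removing Norn–Dover disconnects Norn from Dover — this is a bridge.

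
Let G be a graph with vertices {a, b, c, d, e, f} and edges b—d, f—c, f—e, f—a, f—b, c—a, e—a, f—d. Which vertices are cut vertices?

f

Removing f increases the component count from 1 to 2, so f is a cut vertex.
By contrast removing c leaves 1 component; it is not a cut vertex. No other vertex is a cut vertex either.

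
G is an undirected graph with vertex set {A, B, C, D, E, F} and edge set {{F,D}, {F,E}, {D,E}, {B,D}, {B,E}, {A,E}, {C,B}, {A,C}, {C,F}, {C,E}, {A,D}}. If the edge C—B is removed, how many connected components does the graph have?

C and B are still connected via C-E-B, so the component count stays at 1.

1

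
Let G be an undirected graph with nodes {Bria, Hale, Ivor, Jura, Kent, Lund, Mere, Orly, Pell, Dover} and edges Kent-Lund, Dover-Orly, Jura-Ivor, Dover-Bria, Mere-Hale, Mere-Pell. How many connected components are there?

Starting from Ivor we can reach Ivor, Jura. That is one component of size 2.
Starting from Kent we can reach Kent, Lund. That is one component of size 2.
Starting from Bria we can reach Bria, Orly, Dover. That is one component of size 3.
Starting from Hale we can reach Hale, Mere, Pell. That is one component of size 3.
Total: 4 components.

4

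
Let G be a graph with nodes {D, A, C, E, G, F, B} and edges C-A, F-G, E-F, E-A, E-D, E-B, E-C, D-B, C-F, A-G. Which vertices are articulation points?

Removing E increases the component count from 1 to 2, so E is a cut vertex.
By contrast removing B leaves 1 component; it is not a cut vertex. No other vertex is a cut vertex either.

E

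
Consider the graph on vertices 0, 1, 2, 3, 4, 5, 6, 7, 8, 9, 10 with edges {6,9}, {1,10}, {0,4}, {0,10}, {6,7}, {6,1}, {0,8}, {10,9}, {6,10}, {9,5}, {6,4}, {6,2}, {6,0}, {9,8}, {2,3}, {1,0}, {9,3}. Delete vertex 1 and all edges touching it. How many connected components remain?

With 1 gone, the remaining components are: {0, 2, 3, 4, 5, 6, 7, 8, 9, 10}.
That is 1 component.

1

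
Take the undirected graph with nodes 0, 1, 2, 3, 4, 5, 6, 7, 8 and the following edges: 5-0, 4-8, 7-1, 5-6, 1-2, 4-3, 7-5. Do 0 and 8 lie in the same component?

The component containing 0 is {0, 1, 2, 5, 6, 7}, and 8 is not in it.

No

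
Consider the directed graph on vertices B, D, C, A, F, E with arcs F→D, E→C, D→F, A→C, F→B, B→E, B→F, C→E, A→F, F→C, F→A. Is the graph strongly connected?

There is no directed path from C to D, so the graph is not strongly connected.

No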